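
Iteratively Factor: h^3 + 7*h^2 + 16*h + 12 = (h + 2)*(h^2 + 5*h + 6) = (h + 2)*(h + 3)*(h + 2)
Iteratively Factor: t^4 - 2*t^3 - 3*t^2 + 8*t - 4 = (t - 1)*(t^3 - t^2 - 4*t + 4) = (t - 1)*(t + 2)*(t^2 - 3*t + 2) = (t - 2)*(t - 1)*(t + 2)*(t - 1)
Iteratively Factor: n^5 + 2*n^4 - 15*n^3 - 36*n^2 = (n - 4)*(n^4 + 6*n^3 + 9*n^2) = (n - 4)*(n + 3)*(n^3 + 3*n^2) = n*(n - 4)*(n + 3)*(n^2 + 3*n) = n*(n - 4)*(n + 3)^2*(n)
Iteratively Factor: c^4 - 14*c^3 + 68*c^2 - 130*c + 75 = (c - 5)*(c^3 - 9*c^2 + 23*c - 15) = (c - 5)^2*(c^2 - 4*c + 3) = (c - 5)^2*(c - 1)*(c - 3)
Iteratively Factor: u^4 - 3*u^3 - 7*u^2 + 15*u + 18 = (u - 3)*(u^3 - 7*u - 6) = (u - 3)*(u + 2)*(u^2 - 2*u - 3) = (u - 3)*(u + 1)*(u + 2)*(u - 3)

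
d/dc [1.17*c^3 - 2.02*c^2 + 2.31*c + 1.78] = 3.51*c^2 - 4.04*c + 2.31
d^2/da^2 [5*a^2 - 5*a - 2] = 10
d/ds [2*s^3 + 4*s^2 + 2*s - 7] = 6*s^2 + 8*s + 2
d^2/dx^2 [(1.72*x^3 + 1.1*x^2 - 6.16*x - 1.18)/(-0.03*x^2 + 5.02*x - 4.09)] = (-1.73472347597681e-18*x^5 - 86.58752*x^3 + 212.704368*x^2 - 178.235232*x + 275.333328)/(2.7e-5*x^6 - 0.013554*x^5 + 2.279079*x^4 - 130.201732*x^3 + 310.714437*x^2 - 251.925186*x + 68.417929)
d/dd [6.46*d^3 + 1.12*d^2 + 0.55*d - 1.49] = 19.38*d^2 + 2.24*d + 0.55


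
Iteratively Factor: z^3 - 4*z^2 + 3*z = (z - 1)*(z^2 - 3*z) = (z - 3)*(z - 1)*(z)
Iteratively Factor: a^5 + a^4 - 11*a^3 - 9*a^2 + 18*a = (a + 3)*(a^4 - 2*a^3 - 5*a^2 + 6*a) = (a - 3)*(a + 3)*(a^3 + a^2 - 2*a) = (a - 3)*(a - 1)*(a + 3)*(a^2 + 2*a) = a*(a - 3)*(a - 1)*(a + 3)*(a + 2)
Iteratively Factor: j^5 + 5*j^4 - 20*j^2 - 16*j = (j + 2)*(j^4 + 3*j^3 - 6*j^2 - 8*j) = (j + 2)*(j + 4)*(j^3 - j^2 - 2*j) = (j + 1)*(j + 2)*(j + 4)*(j^2 - 2*j) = (j - 2)*(j + 1)*(j + 2)*(j + 4)*(j)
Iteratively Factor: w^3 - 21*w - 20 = (w + 4)*(w^2 - 4*w - 5) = (w - 5)*(w + 4)*(w + 1)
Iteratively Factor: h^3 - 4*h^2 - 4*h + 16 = (h - 2)*(h^2 - 2*h - 8) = (h - 4)*(h - 2)*(h + 2)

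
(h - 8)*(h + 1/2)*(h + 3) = h^3 - 9*h^2/2 - 53*h/2 - 12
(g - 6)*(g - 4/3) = g^2 - 22*g/3 + 8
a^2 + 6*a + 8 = (a + 2)*(a + 4)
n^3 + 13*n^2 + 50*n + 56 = (n + 2)*(n + 4)*(n + 7)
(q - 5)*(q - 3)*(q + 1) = q^3 - 7*q^2 + 7*q + 15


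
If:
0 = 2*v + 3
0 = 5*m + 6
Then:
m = -6/5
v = -3/2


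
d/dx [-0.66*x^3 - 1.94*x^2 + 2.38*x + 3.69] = -1.98*x^2 - 3.88*x + 2.38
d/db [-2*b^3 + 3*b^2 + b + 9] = -6*b^2 + 6*b + 1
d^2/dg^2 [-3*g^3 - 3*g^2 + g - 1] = -18*g - 6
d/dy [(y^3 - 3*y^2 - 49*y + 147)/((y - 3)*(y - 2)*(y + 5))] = 3*(y^2 + 26*y + 49)/(y^4 + 6*y^3 - 11*y^2 - 60*y + 100)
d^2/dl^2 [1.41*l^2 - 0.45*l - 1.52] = 2.82000000000000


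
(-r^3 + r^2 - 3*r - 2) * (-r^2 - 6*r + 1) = r^5 + 5*r^4 - 4*r^3 + 21*r^2 + 9*r - 2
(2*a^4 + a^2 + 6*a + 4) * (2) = 4*a^4 + 2*a^2 + 12*a + 8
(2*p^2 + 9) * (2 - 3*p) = -6*p^3 + 4*p^2 - 27*p + 18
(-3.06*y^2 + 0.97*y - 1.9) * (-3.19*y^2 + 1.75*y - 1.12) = 9.7614*y^4 - 8.4493*y^3 + 11.1857*y^2 - 4.4114*y + 2.128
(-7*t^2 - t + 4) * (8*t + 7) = -56*t^3 - 57*t^2 + 25*t + 28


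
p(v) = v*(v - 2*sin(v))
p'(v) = v*(1 - 2*cos(v)) + v - 2*sin(v) = -2*v*cos(v) + 2*v - 2*sin(v)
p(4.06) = 22.94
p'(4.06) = 14.64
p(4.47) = 28.66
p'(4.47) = 13.03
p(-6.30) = 39.48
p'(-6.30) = 0.03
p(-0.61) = -0.33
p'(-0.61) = 0.93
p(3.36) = 12.75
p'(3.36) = 13.71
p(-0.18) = -0.03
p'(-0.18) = 0.35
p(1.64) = -0.58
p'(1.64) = 1.51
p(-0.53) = -0.25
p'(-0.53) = 0.87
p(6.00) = 39.35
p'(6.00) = 1.04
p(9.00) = 73.58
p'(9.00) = 33.58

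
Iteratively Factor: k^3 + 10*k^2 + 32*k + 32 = (k + 4)*(k^2 + 6*k + 8) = (k + 2)*(k + 4)*(k + 4)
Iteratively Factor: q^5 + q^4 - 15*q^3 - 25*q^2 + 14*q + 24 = (q + 3)*(q^4 - 2*q^3 - 9*q^2 + 2*q + 8) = (q + 2)*(q + 3)*(q^3 - 4*q^2 - q + 4) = (q - 1)*(q + 2)*(q + 3)*(q^2 - 3*q - 4) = (q - 1)*(q + 1)*(q + 2)*(q + 3)*(q - 4)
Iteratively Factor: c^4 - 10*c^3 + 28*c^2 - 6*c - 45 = (c - 5)*(c^3 - 5*c^2 + 3*c + 9) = (c - 5)*(c - 3)*(c^2 - 2*c - 3) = (c - 5)*(c - 3)*(c + 1)*(c - 3)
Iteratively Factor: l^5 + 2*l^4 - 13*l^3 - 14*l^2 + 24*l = (l + 2)*(l^4 - 13*l^2 + 12*l) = (l - 1)*(l + 2)*(l^3 + l^2 - 12*l) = (l - 3)*(l - 1)*(l + 2)*(l^2 + 4*l) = l*(l - 3)*(l - 1)*(l + 2)*(l + 4)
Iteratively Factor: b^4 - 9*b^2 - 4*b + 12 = (b - 1)*(b^3 + b^2 - 8*b - 12) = (b - 1)*(b + 2)*(b^2 - b - 6) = (b - 1)*(b + 2)^2*(b - 3)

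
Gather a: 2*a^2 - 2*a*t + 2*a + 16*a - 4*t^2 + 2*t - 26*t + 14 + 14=2*a^2 + a*(18 - 2*t) - 4*t^2 - 24*t + 28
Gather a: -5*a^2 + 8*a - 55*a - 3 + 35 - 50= -5*a^2 - 47*a - 18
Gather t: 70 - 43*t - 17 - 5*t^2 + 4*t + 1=-5*t^2 - 39*t + 54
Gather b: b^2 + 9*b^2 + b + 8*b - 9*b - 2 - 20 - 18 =10*b^2 - 40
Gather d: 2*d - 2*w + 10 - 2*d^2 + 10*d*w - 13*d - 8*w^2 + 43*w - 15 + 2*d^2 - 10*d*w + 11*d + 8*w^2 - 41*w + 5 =0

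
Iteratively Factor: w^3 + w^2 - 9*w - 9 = (w - 3)*(w^2 + 4*w + 3) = (w - 3)*(w + 1)*(w + 3)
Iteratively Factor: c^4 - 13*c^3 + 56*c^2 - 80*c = (c)*(c^3 - 13*c^2 + 56*c - 80) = c*(c - 4)*(c^2 - 9*c + 20) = c*(c - 4)^2*(c - 5)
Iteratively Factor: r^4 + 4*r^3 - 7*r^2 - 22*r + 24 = (r + 3)*(r^3 + r^2 - 10*r + 8) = (r - 1)*(r + 3)*(r^2 + 2*r - 8) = (r - 2)*(r - 1)*(r + 3)*(r + 4)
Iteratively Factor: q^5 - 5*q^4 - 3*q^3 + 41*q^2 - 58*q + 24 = (q - 2)*(q^4 - 3*q^3 - 9*q^2 + 23*q - 12) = (q - 2)*(q - 1)*(q^3 - 2*q^2 - 11*q + 12) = (q - 4)*(q - 2)*(q - 1)*(q^2 + 2*q - 3) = (q - 4)*(q - 2)*(q - 1)*(q + 3)*(q - 1)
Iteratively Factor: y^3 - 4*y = (y - 2)*(y^2 + 2*y) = y*(y - 2)*(y + 2)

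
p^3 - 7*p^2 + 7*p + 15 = (p - 5)*(p - 3)*(p + 1)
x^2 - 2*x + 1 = (x - 1)^2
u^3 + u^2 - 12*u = u*(u - 3)*(u + 4)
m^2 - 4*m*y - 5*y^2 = (m - 5*y)*(m + y)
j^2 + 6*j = j*(j + 6)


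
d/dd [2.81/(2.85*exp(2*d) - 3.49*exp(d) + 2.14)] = (9.8069 - 16.017*exp(d))*exp(d)/(2.85*exp(2*d) - 3.49*exp(d) + 2.14)^2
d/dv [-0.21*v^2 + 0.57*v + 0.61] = 0.57 - 0.42*v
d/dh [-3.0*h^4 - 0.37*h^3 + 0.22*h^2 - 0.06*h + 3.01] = -12.0*h^3 - 1.11*h^2 + 0.44*h - 0.06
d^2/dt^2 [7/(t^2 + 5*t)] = 14*(-t*(t + 5) + (2*t + 5)^2)/(t^3*(t + 5)^3)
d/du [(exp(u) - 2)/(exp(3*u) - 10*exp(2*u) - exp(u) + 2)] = ((exp(u) - 2)*(-3*exp(2*u) + 20*exp(u) + 1) + exp(3*u) - 10*exp(2*u) - exp(u) + 2)*exp(u)/(exp(3*u) - 10*exp(2*u) - exp(u) + 2)^2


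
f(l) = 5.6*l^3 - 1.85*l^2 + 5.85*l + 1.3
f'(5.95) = 578.60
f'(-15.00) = 3841.35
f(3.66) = 272.49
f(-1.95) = -58.67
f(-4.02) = -415.92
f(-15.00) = -19402.70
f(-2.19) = -79.20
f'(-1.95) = 76.95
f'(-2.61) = 129.95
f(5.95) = 1150.22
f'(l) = 16.8*l^2 - 3.7*l + 5.85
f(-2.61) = -126.14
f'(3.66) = 217.35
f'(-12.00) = 2469.45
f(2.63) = 105.76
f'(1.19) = 25.24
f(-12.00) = -10012.10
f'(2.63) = 112.32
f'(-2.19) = 94.53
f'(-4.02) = 292.22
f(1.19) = 15.08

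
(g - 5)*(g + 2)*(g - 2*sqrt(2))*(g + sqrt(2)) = g^4 - 3*g^3 - sqrt(2)*g^3 - 14*g^2 + 3*sqrt(2)*g^2 + 12*g + 10*sqrt(2)*g + 40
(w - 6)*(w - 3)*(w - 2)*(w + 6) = w^4 - 5*w^3 - 30*w^2 + 180*w - 216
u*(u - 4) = u^2 - 4*u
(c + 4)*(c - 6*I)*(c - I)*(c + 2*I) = c^4 + 4*c^3 - 5*I*c^3 + 8*c^2 - 20*I*c^2 + 32*c - 12*I*c - 48*I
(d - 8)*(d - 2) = d^2 - 10*d + 16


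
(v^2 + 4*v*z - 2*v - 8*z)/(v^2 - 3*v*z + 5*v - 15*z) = (v^2 + 4*v*z - 2*v - 8*z)/(v^2 - 3*v*z + 5*v - 15*z)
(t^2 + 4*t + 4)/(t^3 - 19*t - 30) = (t + 2)/(t^2 - 2*t - 15)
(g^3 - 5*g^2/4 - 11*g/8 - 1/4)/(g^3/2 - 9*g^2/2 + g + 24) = (8*g^3 - 10*g^2 - 11*g - 2)/(4*(g^3 - 9*g^2 + 2*g + 48))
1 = 1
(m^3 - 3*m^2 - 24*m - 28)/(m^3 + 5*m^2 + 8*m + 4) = (m - 7)/(m + 1)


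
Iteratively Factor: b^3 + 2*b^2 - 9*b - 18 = (b - 3)*(b^2 + 5*b + 6) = (b - 3)*(b + 2)*(b + 3)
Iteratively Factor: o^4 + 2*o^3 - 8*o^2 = (o)*(o^3 + 2*o^2 - 8*o) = o*(o - 2)*(o^2 + 4*o) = o*(o - 2)*(o + 4)*(o)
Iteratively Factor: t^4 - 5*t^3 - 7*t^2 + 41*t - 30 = (t - 5)*(t^3 - 7*t + 6) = (t - 5)*(t + 3)*(t^2 - 3*t + 2) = (t - 5)*(t - 1)*(t + 3)*(t - 2)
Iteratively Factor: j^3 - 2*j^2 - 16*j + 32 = (j - 2)*(j^2 - 16) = (j - 2)*(j + 4)*(j - 4)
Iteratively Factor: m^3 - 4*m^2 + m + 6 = (m - 2)*(m^2 - 2*m - 3) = (m - 3)*(m - 2)*(m + 1)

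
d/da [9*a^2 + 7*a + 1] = 18*a + 7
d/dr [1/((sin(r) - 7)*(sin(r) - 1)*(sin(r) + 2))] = 3*(4*sin(r) + cos(r)^2 + 2)*cos(r)/((sin(r) - 7)^2*(sin(r) - 1)^2*(sin(r) + 2)^2)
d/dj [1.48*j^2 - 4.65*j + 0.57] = 2.96*j - 4.65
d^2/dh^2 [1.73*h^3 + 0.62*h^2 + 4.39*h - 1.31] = 10.38*h + 1.24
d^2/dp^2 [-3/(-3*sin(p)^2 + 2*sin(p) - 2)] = 6*(-18*sin(p)^4 + 9*sin(p)^3 + 37*sin(p)^2 - 20*sin(p) - 2)/(3*sin(p)^2 - 2*sin(p) + 2)^3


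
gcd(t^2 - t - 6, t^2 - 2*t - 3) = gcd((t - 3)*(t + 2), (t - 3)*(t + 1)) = t - 3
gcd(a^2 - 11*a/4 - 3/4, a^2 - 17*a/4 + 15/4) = a - 3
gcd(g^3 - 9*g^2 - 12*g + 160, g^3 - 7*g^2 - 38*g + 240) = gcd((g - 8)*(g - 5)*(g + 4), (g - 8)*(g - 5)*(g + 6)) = g^2 - 13*g + 40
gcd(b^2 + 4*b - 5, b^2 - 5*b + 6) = 1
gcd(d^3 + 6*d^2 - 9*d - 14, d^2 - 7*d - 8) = d + 1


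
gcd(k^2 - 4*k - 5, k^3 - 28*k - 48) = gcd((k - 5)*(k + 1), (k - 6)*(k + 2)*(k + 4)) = 1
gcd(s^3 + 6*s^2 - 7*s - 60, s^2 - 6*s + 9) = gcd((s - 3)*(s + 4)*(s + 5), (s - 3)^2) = s - 3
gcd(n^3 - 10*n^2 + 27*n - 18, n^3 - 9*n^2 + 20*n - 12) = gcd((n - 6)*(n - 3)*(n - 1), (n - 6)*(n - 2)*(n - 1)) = n^2 - 7*n + 6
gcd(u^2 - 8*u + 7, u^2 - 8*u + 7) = u^2 - 8*u + 7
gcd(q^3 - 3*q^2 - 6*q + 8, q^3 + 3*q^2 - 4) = q^2 + q - 2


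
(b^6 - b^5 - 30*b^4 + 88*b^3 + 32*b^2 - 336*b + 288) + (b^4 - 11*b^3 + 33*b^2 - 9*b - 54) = b^6 - b^5 - 29*b^4 + 77*b^3 + 65*b^2 - 345*b + 234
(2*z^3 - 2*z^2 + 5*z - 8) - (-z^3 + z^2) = 3*z^3 - 3*z^2 + 5*z - 8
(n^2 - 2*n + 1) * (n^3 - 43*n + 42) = n^5 - 2*n^4 - 42*n^3 + 128*n^2 - 127*n + 42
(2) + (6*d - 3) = 6*d - 1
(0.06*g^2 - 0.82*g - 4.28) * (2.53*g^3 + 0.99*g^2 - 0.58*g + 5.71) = 0.1518*g^5 - 2.0152*g^4 - 11.675*g^3 - 3.419*g^2 - 2.1998*g - 24.4388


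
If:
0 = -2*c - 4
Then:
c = -2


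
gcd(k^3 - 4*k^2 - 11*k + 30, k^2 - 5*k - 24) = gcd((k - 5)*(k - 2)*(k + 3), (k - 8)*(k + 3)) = k + 3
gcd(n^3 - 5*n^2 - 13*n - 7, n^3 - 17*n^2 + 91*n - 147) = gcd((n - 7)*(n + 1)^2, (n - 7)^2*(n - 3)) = n - 7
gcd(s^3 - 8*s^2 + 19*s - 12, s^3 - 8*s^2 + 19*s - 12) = s^3 - 8*s^2 + 19*s - 12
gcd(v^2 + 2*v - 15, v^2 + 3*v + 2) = 1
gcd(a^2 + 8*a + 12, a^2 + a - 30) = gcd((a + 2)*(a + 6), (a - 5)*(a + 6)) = a + 6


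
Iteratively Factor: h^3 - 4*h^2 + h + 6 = (h - 2)*(h^2 - 2*h - 3) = (h - 2)*(h + 1)*(h - 3)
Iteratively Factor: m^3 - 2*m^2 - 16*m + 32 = (m - 4)*(m^2 + 2*m - 8) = (m - 4)*(m + 4)*(m - 2)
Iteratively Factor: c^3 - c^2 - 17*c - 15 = (c + 3)*(c^2 - 4*c - 5) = (c - 5)*(c + 3)*(c + 1)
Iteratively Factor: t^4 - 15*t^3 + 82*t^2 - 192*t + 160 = (t - 4)*(t^3 - 11*t^2 + 38*t - 40) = (t - 5)*(t - 4)*(t^2 - 6*t + 8) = (t - 5)*(t - 4)*(t - 2)*(t - 4)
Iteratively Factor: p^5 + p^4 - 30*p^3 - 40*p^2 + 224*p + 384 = (p - 4)*(p^4 + 5*p^3 - 10*p^2 - 80*p - 96) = (p - 4)^2*(p^3 + 9*p^2 + 26*p + 24) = (p - 4)^2*(p + 3)*(p^2 + 6*p + 8) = (p - 4)^2*(p + 3)*(p + 4)*(p + 2)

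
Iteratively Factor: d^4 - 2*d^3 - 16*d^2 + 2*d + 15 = (d + 1)*(d^3 - 3*d^2 - 13*d + 15) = (d - 1)*(d + 1)*(d^2 - 2*d - 15) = (d - 1)*(d + 1)*(d + 3)*(d - 5)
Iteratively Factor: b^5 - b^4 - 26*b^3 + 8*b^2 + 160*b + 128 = (b + 2)*(b^4 - 3*b^3 - 20*b^2 + 48*b + 64) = (b + 1)*(b + 2)*(b^3 - 4*b^2 - 16*b + 64) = (b - 4)*(b + 1)*(b + 2)*(b^2 - 16) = (b - 4)^2*(b + 1)*(b + 2)*(b + 4)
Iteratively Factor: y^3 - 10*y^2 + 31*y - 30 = (y - 3)*(y^2 - 7*y + 10) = (y - 3)*(y - 2)*(y - 5)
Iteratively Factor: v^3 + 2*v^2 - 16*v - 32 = (v - 4)*(v^2 + 6*v + 8) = (v - 4)*(v + 2)*(v + 4)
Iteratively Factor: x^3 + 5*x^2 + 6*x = (x + 2)*(x^2 + 3*x) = x*(x + 2)*(x + 3)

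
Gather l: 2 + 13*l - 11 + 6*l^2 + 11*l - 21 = 6*l^2 + 24*l - 30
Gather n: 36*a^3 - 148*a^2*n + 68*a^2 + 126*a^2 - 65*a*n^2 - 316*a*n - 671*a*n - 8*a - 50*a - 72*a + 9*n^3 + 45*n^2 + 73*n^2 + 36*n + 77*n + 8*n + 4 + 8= 36*a^3 + 194*a^2 - 130*a + 9*n^3 + n^2*(118 - 65*a) + n*(-148*a^2 - 987*a + 121) + 12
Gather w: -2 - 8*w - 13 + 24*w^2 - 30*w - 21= 24*w^2 - 38*w - 36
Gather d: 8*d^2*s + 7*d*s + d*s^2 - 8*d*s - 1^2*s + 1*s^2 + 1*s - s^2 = 8*d^2*s + d*(s^2 - s)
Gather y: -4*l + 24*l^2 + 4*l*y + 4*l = 24*l^2 + 4*l*y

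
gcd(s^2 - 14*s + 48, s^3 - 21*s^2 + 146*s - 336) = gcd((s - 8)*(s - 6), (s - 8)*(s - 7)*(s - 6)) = s^2 - 14*s + 48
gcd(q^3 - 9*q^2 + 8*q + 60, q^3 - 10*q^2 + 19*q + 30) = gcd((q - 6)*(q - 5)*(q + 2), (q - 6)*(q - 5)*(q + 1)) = q^2 - 11*q + 30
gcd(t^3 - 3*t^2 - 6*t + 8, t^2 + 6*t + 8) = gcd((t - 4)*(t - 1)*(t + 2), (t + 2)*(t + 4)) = t + 2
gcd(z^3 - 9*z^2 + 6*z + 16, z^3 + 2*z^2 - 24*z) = 1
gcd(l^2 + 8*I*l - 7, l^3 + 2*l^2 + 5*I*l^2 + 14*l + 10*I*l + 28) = l + 7*I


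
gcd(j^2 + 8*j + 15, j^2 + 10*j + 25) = j + 5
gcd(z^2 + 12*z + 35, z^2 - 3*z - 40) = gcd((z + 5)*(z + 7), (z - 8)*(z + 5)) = z + 5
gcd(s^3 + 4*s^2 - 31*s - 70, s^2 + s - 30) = s - 5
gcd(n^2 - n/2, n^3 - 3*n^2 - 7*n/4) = n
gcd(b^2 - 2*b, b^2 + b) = b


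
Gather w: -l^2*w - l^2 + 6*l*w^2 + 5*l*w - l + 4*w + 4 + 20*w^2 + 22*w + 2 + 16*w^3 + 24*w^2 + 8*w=-l^2 - l + 16*w^3 + w^2*(6*l + 44) + w*(-l^2 + 5*l + 34) + 6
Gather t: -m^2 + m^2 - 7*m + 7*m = 0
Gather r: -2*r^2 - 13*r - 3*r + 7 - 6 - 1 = -2*r^2 - 16*r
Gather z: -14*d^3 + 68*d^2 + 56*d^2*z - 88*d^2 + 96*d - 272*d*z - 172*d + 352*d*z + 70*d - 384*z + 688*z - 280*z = -14*d^3 - 20*d^2 - 6*d + z*(56*d^2 + 80*d + 24)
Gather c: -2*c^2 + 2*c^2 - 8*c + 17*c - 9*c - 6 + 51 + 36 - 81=0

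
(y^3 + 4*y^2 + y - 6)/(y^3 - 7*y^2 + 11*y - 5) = (y^2 + 5*y + 6)/(y^2 - 6*y + 5)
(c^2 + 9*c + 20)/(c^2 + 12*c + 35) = (c + 4)/(c + 7)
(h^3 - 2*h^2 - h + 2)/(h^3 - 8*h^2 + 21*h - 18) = (h^2 - 1)/(h^2 - 6*h + 9)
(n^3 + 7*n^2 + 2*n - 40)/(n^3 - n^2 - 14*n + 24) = (n + 5)/(n - 3)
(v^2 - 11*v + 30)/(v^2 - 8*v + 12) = (v - 5)/(v - 2)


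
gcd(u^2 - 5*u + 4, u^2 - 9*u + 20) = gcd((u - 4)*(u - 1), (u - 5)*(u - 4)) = u - 4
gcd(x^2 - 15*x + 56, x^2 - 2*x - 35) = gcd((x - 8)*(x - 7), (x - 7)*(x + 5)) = x - 7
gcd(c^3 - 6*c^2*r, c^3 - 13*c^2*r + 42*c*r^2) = -c^2 + 6*c*r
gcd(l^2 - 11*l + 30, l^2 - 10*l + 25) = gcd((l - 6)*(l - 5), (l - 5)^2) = l - 5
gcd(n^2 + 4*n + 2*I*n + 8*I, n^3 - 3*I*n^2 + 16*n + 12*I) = n + 2*I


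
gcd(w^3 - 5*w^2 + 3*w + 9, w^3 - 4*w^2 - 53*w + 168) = w - 3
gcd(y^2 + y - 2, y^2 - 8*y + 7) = y - 1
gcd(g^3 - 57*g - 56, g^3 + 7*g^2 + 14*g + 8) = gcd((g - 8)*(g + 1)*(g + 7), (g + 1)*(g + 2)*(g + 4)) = g + 1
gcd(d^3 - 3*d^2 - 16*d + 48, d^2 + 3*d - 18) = d - 3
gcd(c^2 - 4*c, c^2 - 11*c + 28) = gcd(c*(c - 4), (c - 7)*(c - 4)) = c - 4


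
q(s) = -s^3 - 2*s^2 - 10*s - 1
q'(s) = -3*s^2 - 4*s - 10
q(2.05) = -38.52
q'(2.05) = -30.81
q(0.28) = -3.98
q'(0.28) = -11.36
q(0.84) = -11.40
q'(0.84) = -15.48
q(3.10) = -81.01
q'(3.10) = -51.23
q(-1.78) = 16.10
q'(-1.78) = -12.39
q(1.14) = -16.48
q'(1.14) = -18.46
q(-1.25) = 10.33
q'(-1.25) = -9.69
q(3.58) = -108.32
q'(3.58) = -62.77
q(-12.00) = 1559.00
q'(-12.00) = -394.00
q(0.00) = -1.00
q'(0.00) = -10.00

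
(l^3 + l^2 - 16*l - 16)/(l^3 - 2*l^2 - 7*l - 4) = (l + 4)/(l + 1)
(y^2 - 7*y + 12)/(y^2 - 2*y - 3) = (y - 4)/(y + 1)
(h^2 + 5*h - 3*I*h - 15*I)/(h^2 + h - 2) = (h^2 + h*(5 - 3*I) - 15*I)/(h^2 + h - 2)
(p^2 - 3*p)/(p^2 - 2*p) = (p - 3)/(p - 2)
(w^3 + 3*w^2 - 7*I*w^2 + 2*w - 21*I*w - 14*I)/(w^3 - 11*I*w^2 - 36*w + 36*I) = (w^3 + w^2*(3 - 7*I) + w*(2 - 21*I) - 14*I)/(w^3 - 11*I*w^2 - 36*w + 36*I)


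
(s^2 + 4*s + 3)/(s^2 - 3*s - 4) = (s + 3)/(s - 4)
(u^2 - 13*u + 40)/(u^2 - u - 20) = (u - 8)/(u + 4)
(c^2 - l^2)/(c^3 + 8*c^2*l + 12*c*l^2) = (c^2 - l^2)/(c*(c^2 + 8*c*l + 12*l^2))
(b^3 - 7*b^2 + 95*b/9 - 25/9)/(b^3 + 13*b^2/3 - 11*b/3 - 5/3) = (9*b^3 - 63*b^2 + 95*b - 25)/(3*(3*b^3 + 13*b^2 - 11*b - 5))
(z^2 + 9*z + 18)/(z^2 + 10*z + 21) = (z + 6)/(z + 7)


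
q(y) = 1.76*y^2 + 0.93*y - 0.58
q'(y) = 3.52*y + 0.93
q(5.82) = 64.45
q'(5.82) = 21.42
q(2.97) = 17.71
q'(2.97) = 11.38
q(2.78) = 15.61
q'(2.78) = 10.72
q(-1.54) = 2.16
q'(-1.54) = -4.49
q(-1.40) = 1.57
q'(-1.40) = -4.00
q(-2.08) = 5.10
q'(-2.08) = -6.39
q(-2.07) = 5.04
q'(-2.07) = -6.36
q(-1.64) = 2.63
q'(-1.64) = -4.84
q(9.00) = 150.35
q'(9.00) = 32.61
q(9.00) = 150.35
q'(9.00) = 32.61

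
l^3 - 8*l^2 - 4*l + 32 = (l - 8)*(l - 2)*(l + 2)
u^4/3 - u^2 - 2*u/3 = u*(u/3 + 1/3)*(u - 2)*(u + 1)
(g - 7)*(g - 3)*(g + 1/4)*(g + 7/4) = g^4 - 8*g^3 + 23*g^2/16 + 301*g/8 + 147/16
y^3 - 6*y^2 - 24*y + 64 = (y - 8)*(y - 2)*(y + 4)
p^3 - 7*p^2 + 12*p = p*(p - 4)*(p - 3)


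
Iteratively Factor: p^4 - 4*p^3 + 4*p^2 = (p)*(p^3 - 4*p^2 + 4*p) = p*(p - 2)*(p^2 - 2*p) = p*(p - 2)^2*(p)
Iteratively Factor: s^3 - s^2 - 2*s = (s)*(s^2 - s - 2) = s*(s - 2)*(s + 1)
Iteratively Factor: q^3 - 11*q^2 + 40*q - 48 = (q - 3)*(q^2 - 8*q + 16) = (q - 4)*(q - 3)*(q - 4)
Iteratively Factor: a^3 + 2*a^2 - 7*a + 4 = (a + 4)*(a^2 - 2*a + 1) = (a - 1)*(a + 4)*(a - 1)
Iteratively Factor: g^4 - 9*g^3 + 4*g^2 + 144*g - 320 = (g - 4)*(g^3 - 5*g^2 - 16*g + 80) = (g - 4)^2*(g^2 - g - 20) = (g - 5)*(g - 4)^2*(g + 4)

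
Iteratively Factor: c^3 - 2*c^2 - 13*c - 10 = (c + 1)*(c^2 - 3*c - 10) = (c - 5)*(c + 1)*(c + 2)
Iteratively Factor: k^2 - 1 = (k - 1)*(k + 1)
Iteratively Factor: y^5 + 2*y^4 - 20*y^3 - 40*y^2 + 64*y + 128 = (y - 2)*(y^4 + 4*y^3 - 12*y^2 - 64*y - 64) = (y - 4)*(y - 2)*(y^3 + 8*y^2 + 20*y + 16) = (y - 4)*(y - 2)*(y + 2)*(y^2 + 6*y + 8) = (y - 4)*(y - 2)*(y + 2)^2*(y + 4)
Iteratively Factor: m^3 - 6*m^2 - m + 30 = (m + 2)*(m^2 - 8*m + 15) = (m - 3)*(m + 2)*(m - 5)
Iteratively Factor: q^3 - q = (q)*(q^2 - 1) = q*(q + 1)*(q - 1)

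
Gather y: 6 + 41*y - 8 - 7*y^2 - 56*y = -7*y^2 - 15*y - 2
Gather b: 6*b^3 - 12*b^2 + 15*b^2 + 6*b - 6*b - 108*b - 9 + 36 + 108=6*b^3 + 3*b^2 - 108*b + 135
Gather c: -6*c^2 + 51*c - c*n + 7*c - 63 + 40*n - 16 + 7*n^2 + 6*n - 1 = -6*c^2 + c*(58 - n) + 7*n^2 + 46*n - 80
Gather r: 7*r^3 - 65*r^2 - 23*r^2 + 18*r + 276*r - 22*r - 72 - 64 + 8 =7*r^3 - 88*r^2 + 272*r - 128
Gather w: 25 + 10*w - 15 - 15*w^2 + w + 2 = -15*w^2 + 11*w + 12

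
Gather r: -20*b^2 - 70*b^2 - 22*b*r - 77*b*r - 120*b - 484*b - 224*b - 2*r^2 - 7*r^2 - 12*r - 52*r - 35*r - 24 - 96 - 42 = -90*b^2 - 828*b - 9*r^2 + r*(-99*b - 99) - 162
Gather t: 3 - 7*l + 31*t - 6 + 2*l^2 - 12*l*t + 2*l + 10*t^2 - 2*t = 2*l^2 - 5*l + 10*t^2 + t*(29 - 12*l) - 3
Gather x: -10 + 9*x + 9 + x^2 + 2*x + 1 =x^2 + 11*x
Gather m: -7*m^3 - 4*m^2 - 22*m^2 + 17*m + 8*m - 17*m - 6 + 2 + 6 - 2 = -7*m^3 - 26*m^2 + 8*m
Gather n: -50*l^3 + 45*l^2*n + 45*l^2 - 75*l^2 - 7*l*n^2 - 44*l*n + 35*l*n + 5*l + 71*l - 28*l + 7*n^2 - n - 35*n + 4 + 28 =-50*l^3 - 30*l^2 + 48*l + n^2*(7 - 7*l) + n*(45*l^2 - 9*l - 36) + 32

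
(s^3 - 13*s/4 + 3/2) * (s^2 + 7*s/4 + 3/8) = s^5 + 7*s^4/4 - 23*s^3/8 - 67*s^2/16 + 45*s/32 + 9/16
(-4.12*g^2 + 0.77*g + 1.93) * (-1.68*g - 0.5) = 6.9216*g^3 + 0.7664*g^2 - 3.6274*g - 0.965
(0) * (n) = 0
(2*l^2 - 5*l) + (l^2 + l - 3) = 3*l^2 - 4*l - 3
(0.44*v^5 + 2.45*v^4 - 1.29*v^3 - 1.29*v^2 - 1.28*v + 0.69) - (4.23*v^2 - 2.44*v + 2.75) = 0.44*v^5 + 2.45*v^4 - 1.29*v^3 - 5.52*v^2 + 1.16*v - 2.06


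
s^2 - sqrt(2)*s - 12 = (s - 3*sqrt(2))*(s + 2*sqrt(2))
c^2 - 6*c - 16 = (c - 8)*(c + 2)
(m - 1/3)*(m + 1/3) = m^2 - 1/9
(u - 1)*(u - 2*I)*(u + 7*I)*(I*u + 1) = I*u^4 - 4*u^3 - I*u^3 + 4*u^2 + 19*I*u^2 + 14*u - 19*I*u - 14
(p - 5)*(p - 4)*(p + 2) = p^3 - 7*p^2 + 2*p + 40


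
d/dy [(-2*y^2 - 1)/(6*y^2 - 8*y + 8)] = (4*y^2 - 5*y - 2)/(9*y^4 - 24*y^3 + 40*y^2 - 32*y + 16)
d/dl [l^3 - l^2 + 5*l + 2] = 3*l^2 - 2*l + 5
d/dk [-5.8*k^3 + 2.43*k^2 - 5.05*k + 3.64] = -17.4*k^2 + 4.86*k - 5.05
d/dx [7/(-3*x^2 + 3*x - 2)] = 21*(2*x - 1)/(3*x^2 - 3*x + 2)^2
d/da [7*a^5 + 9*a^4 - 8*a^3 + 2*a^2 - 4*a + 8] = 35*a^4 + 36*a^3 - 24*a^2 + 4*a - 4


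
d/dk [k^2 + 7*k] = 2*k + 7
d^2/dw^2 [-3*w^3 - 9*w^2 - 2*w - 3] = -18*w - 18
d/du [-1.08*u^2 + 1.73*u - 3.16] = 1.73 - 2.16*u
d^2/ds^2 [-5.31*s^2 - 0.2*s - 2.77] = -10.6200000000000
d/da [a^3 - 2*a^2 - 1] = a*(3*a - 4)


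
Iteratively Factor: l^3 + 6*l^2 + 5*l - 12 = (l - 1)*(l^2 + 7*l + 12) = (l - 1)*(l + 3)*(l + 4)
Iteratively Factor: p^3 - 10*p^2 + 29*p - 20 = (p - 5)*(p^2 - 5*p + 4) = (p - 5)*(p - 4)*(p - 1)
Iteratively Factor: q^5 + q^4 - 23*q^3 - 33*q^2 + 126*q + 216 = (q - 3)*(q^4 + 4*q^3 - 11*q^2 - 66*q - 72) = (q - 4)*(q - 3)*(q^3 + 8*q^2 + 21*q + 18) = (q - 4)*(q - 3)*(q + 2)*(q^2 + 6*q + 9) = (q - 4)*(q - 3)*(q + 2)*(q + 3)*(q + 3)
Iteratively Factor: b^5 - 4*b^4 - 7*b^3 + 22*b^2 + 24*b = (b - 3)*(b^4 - b^3 - 10*b^2 - 8*b) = b*(b - 3)*(b^3 - b^2 - 10*b - 8) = b*(b - 4)*(b - 3)*(b^2 + 3*b + 2) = b*(b - 4)*(b - 3)*(b + 2)*(b + 1)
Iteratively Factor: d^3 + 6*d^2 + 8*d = (d + 2)*(d^2 + 4*d) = (d + 2)*(d + 4)*(d)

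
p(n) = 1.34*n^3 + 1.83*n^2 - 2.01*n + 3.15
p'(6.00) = 164.67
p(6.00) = 346.41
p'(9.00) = 356.55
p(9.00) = 1110.15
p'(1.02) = 5.91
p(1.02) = 4.43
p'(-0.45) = -2.84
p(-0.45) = 4.30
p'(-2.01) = 6.87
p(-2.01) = 3.70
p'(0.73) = 2.80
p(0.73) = 3.18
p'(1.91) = 19.65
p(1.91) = 15.32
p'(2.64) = 35.67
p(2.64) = 35.25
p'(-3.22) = 27.89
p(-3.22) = -16.14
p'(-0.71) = -2.58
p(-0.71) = 5.02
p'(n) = 4.02*n^2 + 3.66*n - 2.01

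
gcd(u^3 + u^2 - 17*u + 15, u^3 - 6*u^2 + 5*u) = u - 1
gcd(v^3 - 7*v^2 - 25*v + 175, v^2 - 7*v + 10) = v - 5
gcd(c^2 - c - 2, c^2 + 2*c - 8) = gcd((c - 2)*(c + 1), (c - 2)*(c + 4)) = c - 2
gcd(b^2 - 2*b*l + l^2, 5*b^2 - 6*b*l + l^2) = b - l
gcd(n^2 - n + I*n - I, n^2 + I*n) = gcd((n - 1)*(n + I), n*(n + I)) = n + I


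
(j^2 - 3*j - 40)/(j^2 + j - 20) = (j - 8)/(j - 4)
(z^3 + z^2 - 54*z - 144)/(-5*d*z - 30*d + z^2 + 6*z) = (z^2 - 5*z - 24)/(-5*d + z)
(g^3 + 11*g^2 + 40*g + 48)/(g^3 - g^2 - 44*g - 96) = (g + 4)/(g - 8)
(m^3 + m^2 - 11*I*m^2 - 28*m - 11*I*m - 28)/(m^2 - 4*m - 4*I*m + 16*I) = (m^2 + m*(1 - 7*I) - 7*I)/(m - 4)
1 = 1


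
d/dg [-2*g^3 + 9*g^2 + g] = -6*g^2 + 18*g + 1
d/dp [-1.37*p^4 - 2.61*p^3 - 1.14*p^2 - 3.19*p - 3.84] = -5.48*p^3 - 7.83*p^2 - 2.28*p - 3.19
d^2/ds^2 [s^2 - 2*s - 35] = 2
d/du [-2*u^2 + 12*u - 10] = 12 - 4*u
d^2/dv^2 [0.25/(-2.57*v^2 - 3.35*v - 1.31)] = (3.30245*v^2 + 4.30475*v - 0.25*(5.14*v + 3.35)*(10.28*v + 6.7) + 1.68335)/(2.57*v^2 + 3.35*v + 1.31)^3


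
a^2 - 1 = (a - 1)*(a + 1)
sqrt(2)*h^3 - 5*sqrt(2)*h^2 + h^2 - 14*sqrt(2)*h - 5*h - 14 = (h - 7)*(h + 2)*(sqrt(2)*h + 1)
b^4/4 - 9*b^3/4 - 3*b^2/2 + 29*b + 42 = (b/2 + 1)^2*(b - 7)*(b - 6)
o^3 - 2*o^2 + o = o*(o - 1)^2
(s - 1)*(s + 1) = s^2 - 1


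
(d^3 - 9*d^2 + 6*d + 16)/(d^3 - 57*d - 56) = (d - 2)/(d + 7)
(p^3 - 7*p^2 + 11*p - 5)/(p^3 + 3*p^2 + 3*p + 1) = (p^3 - 7*p^2 + 11*p - 5)/(p^3 + 3*p^2 + 3*p + 1)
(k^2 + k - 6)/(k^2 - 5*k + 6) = (k + 3)/(k - 3)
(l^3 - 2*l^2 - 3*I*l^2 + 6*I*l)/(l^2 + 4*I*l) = (l^2 - 2*l - 3*I*l + 6*I)/(l + 4*I)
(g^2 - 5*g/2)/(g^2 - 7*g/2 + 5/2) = g/(g - 1)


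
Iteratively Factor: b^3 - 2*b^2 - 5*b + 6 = (b - 3)*(b^2 + b - 2) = (b - 3)*(b + 2)*(b - 1)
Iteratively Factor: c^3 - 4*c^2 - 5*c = (c + 1)*(c^2 - 5*c) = (c - 5)*(c + 1)*(c)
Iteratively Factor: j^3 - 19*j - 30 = (j + 3)*(j^2 - 3*j - 10) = (j - 5)*(j + 3)*(j + 2)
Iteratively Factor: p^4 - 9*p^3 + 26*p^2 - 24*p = (p - 3)*(p^3 - 6*p^2 + 8*p) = (p - 3)*(p - 2)*(p^2 - 4*p) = (p - 4)*(p - 3)*(p - 2)*(p)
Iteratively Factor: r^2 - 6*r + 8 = (r - 2)*(r - 4)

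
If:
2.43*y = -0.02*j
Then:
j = -121.5*y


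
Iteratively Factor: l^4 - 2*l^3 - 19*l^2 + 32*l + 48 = (l + 4)*(l^3 - 6*l^2 + 5*l + 12) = (l - 3)*(l + 4)*(l^2 - 3*l - 4) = (l - 3)*(l + 1)*(l + 4)*(l - 4)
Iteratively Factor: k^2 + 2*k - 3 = (k - 1)*(k + 3)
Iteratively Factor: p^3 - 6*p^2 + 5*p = (p - 1)*(p^2 - 5*p) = (p - 5)*(p - 1)*(p)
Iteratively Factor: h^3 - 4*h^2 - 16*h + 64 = (h - 4)*(h^2 - 16) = (h - 4)^2*(h + 4)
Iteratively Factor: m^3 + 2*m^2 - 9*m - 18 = (m + 3)*(m^2 - m - 6) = (m - 3)*(m + 3)*(m + 2)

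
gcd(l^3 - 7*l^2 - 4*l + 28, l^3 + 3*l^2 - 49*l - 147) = l - 7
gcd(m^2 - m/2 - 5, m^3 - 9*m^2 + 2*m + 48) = m + 2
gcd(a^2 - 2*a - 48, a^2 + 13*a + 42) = a + 6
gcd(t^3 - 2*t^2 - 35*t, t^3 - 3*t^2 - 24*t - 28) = t - 7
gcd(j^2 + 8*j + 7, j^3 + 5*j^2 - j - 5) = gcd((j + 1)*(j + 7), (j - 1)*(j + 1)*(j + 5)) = j + 1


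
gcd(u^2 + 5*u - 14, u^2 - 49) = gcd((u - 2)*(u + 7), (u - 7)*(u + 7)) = u + 7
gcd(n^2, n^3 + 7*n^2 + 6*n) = n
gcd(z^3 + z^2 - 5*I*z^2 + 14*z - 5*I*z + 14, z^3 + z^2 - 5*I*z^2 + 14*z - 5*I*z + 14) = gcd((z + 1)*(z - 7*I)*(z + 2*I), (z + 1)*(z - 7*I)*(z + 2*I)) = z^3 + z^2*(1 - 5*I) + z*(14 - 5*I) + 14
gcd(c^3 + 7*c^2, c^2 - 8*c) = c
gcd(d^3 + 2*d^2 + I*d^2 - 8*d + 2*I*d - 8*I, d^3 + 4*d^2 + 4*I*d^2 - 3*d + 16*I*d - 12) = d^2 + d*(4 + I) + 4*I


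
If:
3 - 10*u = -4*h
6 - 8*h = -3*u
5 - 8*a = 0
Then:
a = 5/8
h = 69/68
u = 12/17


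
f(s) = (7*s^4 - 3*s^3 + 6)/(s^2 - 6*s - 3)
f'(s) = (6 - 2*s)*(7*s^4 - 3*s^3 + 6)/(s^2 - 6*s - 3)^2 + (28*s^3 - 9*s^2)/(s^2 - 6*s - 3) = (s^2*(9 - 28*s)*(-s^2 + 6*s + 3) - 2*(s - 3)*(7*s^4 - 3*s^3 + 6))/(-s^2 + 6*s + 3)^2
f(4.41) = -239.35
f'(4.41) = -289.79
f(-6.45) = 167.22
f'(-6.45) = -61.15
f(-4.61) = 75.39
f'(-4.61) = -38.92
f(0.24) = -1.36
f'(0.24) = 1.75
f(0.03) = -1.89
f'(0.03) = 3.53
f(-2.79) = 23.01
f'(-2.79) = -19.13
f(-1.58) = 6.85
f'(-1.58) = -7.82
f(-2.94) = 25.99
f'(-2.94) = -20.64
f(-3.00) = 27.25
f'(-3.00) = -21.25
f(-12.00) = 705.83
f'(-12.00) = -133.83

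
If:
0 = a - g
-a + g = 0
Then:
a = g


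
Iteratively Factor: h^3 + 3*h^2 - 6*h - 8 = (h + 4)*(h^2 - h - 2) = (h + 1)*(h + 4)*(h - 2)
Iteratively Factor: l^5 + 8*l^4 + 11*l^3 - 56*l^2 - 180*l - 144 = (l - 3)*(l^4 + 11*l^3 + 44*l^2 + 76*l + 48) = (l - 3)*(l + 4)*(l^3 + 7*l^2 + 16*l + 12) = (l - 3)*(l + 3)*(l + 4)*(l^2 + 4*l + 4) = (l - 3)*(l + 2)*(l + 3)*(l + 4)*(l + 2)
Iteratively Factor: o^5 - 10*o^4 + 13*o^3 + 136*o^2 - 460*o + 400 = (o + 4)*(o^4 - 14*o^3 + 69*o^2 - 140*o + 100) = (o - 2)*(o + 4)*(o^3 - 12*o^2 + 45*o - 50) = (o - 2)^2*(o + 4)*(o^2 - 10*o + 25) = (o - 5)*(o - 2)^2*(o + 4)*(o - 5)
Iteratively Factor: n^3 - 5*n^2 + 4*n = (n - 1)*(n^2 - 4*n) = n*(n - 1)*(n - 4)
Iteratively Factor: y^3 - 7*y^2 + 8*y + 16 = (y - 4)*(y^2 - 3*y - 4) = (y - 4)*(y + 1)*(y - 4)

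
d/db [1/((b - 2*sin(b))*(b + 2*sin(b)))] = 2*(-b + 2*sin(2*b))/((b - 2*sin(b))^2*(b + 2*sin(b))^2)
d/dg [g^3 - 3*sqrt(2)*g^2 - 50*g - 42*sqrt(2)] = 3*g^2 - 6*sqrt(2)*g - 50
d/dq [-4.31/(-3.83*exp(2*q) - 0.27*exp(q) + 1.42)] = (-33.0146*exp(q) - 1.1637)*exp(q)/(3.83*exp(2*q) + 0.27*exp(q) - 1.42)^2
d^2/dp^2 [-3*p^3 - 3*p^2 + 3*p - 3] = -18*p - 6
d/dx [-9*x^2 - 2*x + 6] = -18*x - 2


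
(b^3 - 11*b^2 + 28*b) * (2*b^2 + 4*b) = 2*b^5 - 18*b^4 + 12*b^3 + 112*b^2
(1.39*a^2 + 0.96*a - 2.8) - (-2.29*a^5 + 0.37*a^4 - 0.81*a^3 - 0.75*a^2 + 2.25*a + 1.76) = 2.29*a^5 - 0.37*a^4 + 0.81*a^3 + 2.14*a^2 - 1.29*a - 4.56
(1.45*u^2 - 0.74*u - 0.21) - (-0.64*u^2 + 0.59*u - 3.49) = 2.09*u^2 - 1.33*u + 3.28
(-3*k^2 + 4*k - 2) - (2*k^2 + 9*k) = -5*k^2 - 5*k - 2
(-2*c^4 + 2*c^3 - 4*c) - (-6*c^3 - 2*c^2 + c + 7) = -2*c^4 + 8*c^3 + 2*c^2 - 5*c - 7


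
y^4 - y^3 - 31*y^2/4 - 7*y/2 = y*(y - 7/2)*(y + 1/2)*(y + 2)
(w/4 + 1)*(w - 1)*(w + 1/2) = w^3/4 + 7*w^2/8 - 5*w/8 - 1/2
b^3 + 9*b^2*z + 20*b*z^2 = b*(b + 4*z)*(b + 5*z)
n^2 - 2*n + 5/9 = (n - 5/3)*(n - 1/3)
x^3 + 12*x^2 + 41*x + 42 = (x + 2)*(x + 3)*(x + 7)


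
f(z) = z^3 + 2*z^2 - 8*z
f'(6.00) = 124.00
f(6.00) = 240.00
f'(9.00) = 271.00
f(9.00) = 819.00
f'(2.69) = 24.47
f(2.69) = 12.42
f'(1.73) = 7.90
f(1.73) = -2.68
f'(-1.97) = -4.24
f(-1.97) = 15.88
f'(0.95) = -1.49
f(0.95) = -4.94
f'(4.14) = 59.98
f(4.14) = 72.12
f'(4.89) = 83.30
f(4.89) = 125.63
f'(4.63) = 74.83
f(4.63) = 105.09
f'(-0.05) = -8.19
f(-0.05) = 0.40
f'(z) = 3*z^2 + 4*z - 8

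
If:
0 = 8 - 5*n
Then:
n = 8/5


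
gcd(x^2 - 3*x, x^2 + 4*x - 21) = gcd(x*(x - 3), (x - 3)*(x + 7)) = x - 3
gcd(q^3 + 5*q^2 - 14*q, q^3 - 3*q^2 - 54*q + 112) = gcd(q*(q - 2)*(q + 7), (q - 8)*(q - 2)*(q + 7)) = q^2 + 5*q - 14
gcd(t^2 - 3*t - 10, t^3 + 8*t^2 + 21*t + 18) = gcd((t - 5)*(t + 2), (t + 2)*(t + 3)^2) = t + 2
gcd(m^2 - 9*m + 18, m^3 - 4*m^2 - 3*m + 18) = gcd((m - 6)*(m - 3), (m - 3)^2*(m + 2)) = m - 3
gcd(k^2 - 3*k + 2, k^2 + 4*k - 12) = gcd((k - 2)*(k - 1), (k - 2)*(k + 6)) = k - 2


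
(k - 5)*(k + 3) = k^2 - 2*k - 15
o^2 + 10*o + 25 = (o + 5)^2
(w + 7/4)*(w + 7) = w^2 + 35*w/4 + 49/4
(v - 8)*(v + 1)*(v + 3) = v^3 - 4*v^2 - 29*v - 24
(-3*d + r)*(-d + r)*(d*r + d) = 3*d^3*r + 3*d^3 - 4*d^2*r^2 - 4*d^2*r + d*r^3 + d*r^2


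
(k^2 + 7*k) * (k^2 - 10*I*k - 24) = k^4 + 7*k^3 - 10*I*k^3 - 24*k^2 - 70*I*k^2 - 168*k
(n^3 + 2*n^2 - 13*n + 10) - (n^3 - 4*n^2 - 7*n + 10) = 6*n^2 - 6*n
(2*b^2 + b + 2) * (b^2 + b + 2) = 2*b^4 + 3*b^3 + 7*b^2 + 4*b + 4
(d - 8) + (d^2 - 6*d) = d^2 - 5*d - 8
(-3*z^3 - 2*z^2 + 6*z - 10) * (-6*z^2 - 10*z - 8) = 18*z^5 + 42*z^4 + 8*z^3 + 16*z^2 + 52*z + 80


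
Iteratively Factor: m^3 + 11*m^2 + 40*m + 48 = (m + 4)*(m^2 + 7*m + 12) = (m + 4)^2*(m + 3)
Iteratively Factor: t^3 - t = (t + 1)*(t^2 - t) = t*(t + 1)*(t - 1)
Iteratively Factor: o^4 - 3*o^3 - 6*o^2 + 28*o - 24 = (o - 2)*(o^3 - o^2 - 8*o + 12) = (o - 2)^2*(o^2 + o - 6) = (o - 2)^2*(o + 3)*(o - 2)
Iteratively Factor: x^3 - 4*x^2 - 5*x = (x + 1)*(x^2 - 5*x) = x*(x + 1)*(x - 5)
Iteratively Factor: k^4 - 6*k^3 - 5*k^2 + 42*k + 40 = (k - 4)*(k^3 - 2*k^2 - 13*k - 10) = (k - 4)*(k + 1)*(k^2 - 3*k - 10) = (k - 5)*(k - 4)*(k + 1)*(k + 2)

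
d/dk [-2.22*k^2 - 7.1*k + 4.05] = -4.44*k - 7.1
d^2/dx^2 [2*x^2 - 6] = 4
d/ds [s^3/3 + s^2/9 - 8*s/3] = s^2 + 2*s/9 - 8/3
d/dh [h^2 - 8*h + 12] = 2*h - 8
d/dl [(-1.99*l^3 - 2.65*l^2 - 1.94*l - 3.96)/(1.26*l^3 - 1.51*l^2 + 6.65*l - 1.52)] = (8.88178419700125e-16*l^5 + 6.3439*l^4 - 21.5782*l^3 + 3.49130000000001*l^2 - 3.9032*l + 29.2828)/(1.5876*l^6 - 3.8052*l^5 + 19.0381*l^4 - 23.9134*l^3 + 48.8129*l^2 - 20.216*l + 2.3104)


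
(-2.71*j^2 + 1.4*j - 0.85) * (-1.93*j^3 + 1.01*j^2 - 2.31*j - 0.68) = 5.2303*j^5 - 5.4391*j^4 + 9.3146*j^3 - 2.2497*j^2 + 1.0115*j + 0.578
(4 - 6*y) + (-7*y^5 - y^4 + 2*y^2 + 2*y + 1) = -7*y^5 - y^4 + 2*y^2 - 4*y + 5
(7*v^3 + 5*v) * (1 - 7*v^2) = -49*v^5 - 28*v^3 + 5*v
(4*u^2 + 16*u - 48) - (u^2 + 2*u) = 3*u^2 + 14*u - 48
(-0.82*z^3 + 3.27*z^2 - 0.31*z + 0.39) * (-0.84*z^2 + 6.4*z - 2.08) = 0.6888*z^5 - 7.9948*z^4 + 22.894*z^3 - 9.1132*z^2 + 3.1408*z - 0.8112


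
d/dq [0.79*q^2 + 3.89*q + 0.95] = 1.58*q + 3.89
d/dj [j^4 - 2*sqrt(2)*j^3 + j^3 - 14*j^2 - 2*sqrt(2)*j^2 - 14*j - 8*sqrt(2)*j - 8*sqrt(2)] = 4*j^3 - 6*sqrt(2)*j^2 + 3*j^2 - 28*j - 4*sqrt(2)*j - 14 - 8*sqrt(2)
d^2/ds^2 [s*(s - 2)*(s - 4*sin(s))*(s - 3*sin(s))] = 7*s^3*sin(s) - 14*s^2*sin(s) - 42*s^2*cos(s) + 24*s^2*cos(2*s) + 12*s^2 - 42*s*sin(s) + 56*s*cos(s) - 48*sqrt(2)*s*cos(2*s + pi/4) - 12*s + 28*sin(s) - 48*sin(2*s) - 12*cos(2*s) + 12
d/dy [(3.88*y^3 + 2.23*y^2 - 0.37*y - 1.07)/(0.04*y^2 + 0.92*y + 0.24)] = (0.1552*y^4 + 7.1392*y^3 + 4.86*y^2 + 1.156*y + 0.8956)/(0.0016*y^4 + 0.0736*y^3 + 0.8656*y^2 + 0.4416*y + 0.0576)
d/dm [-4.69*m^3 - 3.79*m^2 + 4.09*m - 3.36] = -14.07*m^2 - 7.58*m + 4.09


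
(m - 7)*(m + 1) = m^2 - 6*m - 7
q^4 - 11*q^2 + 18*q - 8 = (q - 2)*(q - 1)^2*(q + 4)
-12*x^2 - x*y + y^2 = (-4*x + y)*(3*x + y)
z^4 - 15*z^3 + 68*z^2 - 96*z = z*(z - 8)*(z - 4)*(z - 3)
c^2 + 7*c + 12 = (c + 3)*(c + 4)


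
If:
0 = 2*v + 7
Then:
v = -7/2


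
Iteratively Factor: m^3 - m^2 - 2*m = (m - 2)*(m^2 + m) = m*(m - 2)*(m + 1)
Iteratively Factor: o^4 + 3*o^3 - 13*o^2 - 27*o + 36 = (o - 1)*(o^3 + 4*o^2 - 9*o - 36) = (o - 1)*(o + 4)*(o^2 - 9) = (o - 3)*(o - 1)*(o + 4)*(o + 3)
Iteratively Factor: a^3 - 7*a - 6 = (a + 1)*(a^2 - a - 6) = (a + 1)*(a + 2)*(a - 3)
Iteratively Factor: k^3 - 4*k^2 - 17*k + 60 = (k - 5)*(k^2 + k - 12) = (k - 5)*(k - 3)*(k + 4)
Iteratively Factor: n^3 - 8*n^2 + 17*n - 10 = (n - 5)*(n^2 - 3*n + 2) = (n - 5)*(n - 2)*(n - 1)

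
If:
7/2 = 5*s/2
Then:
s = 7/5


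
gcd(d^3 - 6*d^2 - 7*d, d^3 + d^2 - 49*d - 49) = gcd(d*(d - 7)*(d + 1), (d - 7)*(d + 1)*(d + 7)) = d^2 - 6*d - 7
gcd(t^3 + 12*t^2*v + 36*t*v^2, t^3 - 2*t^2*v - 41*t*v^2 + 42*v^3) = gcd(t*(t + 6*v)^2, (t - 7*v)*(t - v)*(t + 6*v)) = t + 6*v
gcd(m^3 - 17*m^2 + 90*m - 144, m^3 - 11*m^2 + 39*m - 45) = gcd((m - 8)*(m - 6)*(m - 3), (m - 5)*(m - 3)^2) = m - 3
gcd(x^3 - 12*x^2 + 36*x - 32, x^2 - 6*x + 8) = x - 2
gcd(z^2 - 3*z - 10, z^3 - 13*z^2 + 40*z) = z - 5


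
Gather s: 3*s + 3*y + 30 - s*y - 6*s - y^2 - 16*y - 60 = s*(-y - 3) - y^2 - 13*y - 30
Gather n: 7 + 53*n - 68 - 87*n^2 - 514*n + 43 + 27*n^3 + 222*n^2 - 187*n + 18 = 27*n^3 + 135*n^2 - 648*n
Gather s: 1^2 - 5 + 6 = 2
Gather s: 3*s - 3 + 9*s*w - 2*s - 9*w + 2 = s*(9*w + 1) - 9*w - 1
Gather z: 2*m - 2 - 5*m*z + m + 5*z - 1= 3*m + z*(5 - 5*m) - 3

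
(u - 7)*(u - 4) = u^2 - 11*u + 28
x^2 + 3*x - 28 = (x - 4)*(x + 7)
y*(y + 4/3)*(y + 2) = y^3 + 10*y^2/3 + 8*y/3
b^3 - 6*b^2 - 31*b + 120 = (b - 8)*(b - 3)*(b + 5)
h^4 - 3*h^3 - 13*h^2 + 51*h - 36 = (h - 3)^2*(h - 1)*(h + 4)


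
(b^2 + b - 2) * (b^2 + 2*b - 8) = b^4 + 3*b^3 - 8*b^2 - 12*b + 16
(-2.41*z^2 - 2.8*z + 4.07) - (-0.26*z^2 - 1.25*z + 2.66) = -2.15*z^2 - 1.55*z + 1.41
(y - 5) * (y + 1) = y^2 - 4*y - 5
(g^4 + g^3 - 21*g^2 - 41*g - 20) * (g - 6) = g^5 - 5*g^4 - 27*g^3 + 85*g^2 + 226*g + 120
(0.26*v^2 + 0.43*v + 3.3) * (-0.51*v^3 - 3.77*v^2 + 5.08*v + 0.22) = -0.1326*v^5 - 1.1995*v^4 - 1.9833*v^3 - 10.1994*v^2 + 16.8586*v + 0.726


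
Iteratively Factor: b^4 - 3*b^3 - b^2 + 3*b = (b + 1)*(b^3 - 4*b^2 + 3*b) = (b - 1)*(b + 1)*(b^2 - 3*b) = (b - 3)*(b - 1)*(b + 1)*(b)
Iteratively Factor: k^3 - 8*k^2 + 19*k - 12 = (k - 4)*(k^2 - 4*k + 3) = (k - 4)*(k - 3)*(k - 1)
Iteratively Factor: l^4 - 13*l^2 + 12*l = (l - 1)*(l^3 + l^2 - 12*l) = (l - 3)*(l - 1)*(l^2 + 4*l) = l*(l - 3)*(l - 1)*(l + 4)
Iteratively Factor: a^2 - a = (a)*(a - 1)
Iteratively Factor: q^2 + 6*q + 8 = (q + 2)*(q + 4)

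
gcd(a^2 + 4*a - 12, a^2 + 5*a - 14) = a - 2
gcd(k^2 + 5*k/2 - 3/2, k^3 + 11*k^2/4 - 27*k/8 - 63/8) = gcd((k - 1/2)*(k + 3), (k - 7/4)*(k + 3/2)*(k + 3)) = k + 3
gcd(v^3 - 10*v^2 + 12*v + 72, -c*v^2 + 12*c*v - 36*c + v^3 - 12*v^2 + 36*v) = v^2 - 12*v + 36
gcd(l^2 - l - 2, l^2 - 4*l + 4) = l - 2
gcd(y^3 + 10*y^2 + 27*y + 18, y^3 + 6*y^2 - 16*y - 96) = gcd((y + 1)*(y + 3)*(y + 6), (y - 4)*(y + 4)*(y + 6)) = y + 6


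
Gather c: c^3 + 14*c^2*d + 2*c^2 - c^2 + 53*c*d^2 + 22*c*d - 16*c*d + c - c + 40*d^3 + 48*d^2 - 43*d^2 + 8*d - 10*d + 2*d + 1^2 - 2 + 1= c^3 + c^2*(14*d + 1) + c*(53*d^2 + 6*d) + 40*d^3 + 5*d^2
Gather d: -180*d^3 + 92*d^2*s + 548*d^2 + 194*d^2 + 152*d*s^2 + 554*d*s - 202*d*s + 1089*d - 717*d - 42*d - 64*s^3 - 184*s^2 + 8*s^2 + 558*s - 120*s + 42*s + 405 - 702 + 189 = -180*d^3 + d^2*(92*s + 742) + d*(152*s^2 + 352*s + 330) - 64*s^3 - 176*s^2 + 480*s - 108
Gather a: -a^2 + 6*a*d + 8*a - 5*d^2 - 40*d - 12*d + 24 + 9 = -a^2 + a*(6*d + 8) - 5*d^2 - 52*d + 33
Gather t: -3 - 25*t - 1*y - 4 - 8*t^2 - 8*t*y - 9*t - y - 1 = -8*t^2 + t*(-8*y - 34) - 2*y - 8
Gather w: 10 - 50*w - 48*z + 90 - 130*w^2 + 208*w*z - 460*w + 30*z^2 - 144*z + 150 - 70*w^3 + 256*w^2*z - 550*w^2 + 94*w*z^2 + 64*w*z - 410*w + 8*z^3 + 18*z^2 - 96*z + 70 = -70*w^3 + w^2*(256*z - 680) + w*(94*z^2 + 272*z - 920) + 8*z^3 + 48*z^2 - 288*z + 320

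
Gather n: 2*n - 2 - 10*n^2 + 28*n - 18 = -10*n^2 + 30*n - 20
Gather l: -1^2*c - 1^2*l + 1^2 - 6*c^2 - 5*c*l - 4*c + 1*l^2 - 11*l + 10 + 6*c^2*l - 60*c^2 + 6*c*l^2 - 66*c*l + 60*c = -66*c^2 + 55*c + l^2*(6*c + 1) + l*(6*c^2 - 71*c - 12) + 11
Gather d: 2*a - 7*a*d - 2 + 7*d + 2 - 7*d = -7*a*d + 2*a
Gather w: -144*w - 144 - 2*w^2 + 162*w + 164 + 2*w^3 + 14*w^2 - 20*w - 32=2*w^3 + 12*w^2 - 2*w - 12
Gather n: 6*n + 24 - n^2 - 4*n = -n^2 + 2*n + 24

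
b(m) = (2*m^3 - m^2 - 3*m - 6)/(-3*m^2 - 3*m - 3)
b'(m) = (6*m + 3)*(2*m^3 - m^2 - 3*m - 6)/(-3*m^2 - 3*m - 3)^2 + (6*m^2 - 2*m - 3)/(-3*m^2 - 3*m - 3)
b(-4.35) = 3.78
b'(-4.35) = -0.68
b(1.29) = 0.61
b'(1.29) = -0.92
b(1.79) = 0.17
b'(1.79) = -0.84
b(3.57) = -1.18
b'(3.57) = -0.72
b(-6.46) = 5.22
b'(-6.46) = -0.68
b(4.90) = -2.12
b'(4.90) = -0.70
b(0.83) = 1.06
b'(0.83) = -1.05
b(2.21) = -0.17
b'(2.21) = -0.79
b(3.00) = -0.77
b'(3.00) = -0.74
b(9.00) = -4.92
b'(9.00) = -0.68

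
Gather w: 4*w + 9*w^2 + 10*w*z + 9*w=9*w^2 + w*(10*z + 13)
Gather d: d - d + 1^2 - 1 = 0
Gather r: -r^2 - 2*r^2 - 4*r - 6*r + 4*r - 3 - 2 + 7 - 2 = -3*r^2 - 6*r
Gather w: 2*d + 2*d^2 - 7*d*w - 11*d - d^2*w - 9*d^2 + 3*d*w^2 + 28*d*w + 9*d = -7*d^2 + 3*d*w^2 + w*(-d^2 + 21*d)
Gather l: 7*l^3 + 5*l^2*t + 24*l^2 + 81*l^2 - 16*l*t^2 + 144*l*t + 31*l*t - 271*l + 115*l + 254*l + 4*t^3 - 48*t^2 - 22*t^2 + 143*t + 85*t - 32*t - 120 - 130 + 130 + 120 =7*l^3 + l^2*(5*t + 105) + l*(-16*t^2 + 175*t + 98) + 4*t^3 - 70*t^2 + 196*t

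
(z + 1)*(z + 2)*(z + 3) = z^3 + 6*z^2 + 11*z + 6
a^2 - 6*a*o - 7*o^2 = (a - 7*o)*(a + o)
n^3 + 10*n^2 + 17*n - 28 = (n - 1)*(n + 4)*(n + 7)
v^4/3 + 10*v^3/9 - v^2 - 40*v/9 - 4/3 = (v/3 + 1)*(v - 2)*(v + 1/3)*(v + 2)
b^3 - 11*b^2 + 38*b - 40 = (b - 5)*(b - 4)*(b - 2)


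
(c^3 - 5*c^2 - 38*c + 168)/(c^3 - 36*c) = (c^2 - 11*c + 28)/(c*(c - 6))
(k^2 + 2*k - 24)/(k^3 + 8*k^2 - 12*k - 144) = 1/(k + 6)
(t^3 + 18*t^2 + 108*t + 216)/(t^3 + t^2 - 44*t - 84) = (t^2 + 12*t + 36)/(t^2 - 5*t - 14)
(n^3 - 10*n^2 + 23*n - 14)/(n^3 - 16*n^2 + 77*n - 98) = (n - 1)/(n - 7)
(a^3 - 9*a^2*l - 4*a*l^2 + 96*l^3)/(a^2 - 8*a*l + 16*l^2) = (a^2 - 5*a*l - 24*l^2)/(a - 4*l)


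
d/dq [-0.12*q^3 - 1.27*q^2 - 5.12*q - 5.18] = -0.36*q^2 - 2.54*q - 5.12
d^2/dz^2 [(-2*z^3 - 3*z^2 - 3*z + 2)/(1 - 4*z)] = 2*(32*z^3 - 24*z^2 + 6*z - 17)/(64*z^3 - 48*z^2 + 12*z - 1)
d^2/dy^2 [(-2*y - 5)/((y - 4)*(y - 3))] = 2*(-2*y^3 - 15*y^2 + 177*y - 353)/(y^6 - 21*y^5 + 183*y^4 - 847*y^3 + 2196*y^2 - 3024*y + 1728)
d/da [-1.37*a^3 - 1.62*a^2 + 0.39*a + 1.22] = -4.11*a^2 - 3.24*a + 0.39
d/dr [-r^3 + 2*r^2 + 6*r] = -3*r^2 + 4*r + 6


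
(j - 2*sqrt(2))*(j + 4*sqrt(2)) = j^2 + 2*sqrt(2)*j - 16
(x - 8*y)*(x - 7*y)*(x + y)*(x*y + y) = x^4*y - 14*x^3*y^2 + x^3*y + 41*x^2*y^3 - 14*x^2*y^2 + 56*x*y^4 + 41*x*y^3 + 56*y^4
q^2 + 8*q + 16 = (q + 4)^2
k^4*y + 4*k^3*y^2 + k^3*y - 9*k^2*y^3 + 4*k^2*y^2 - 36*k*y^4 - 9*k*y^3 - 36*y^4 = (k - 3*y)*(k + 3*y)*(k + 4*y)*(k*y + y)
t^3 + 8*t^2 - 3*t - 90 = (t - 3)*(t + 5)*(t + 6)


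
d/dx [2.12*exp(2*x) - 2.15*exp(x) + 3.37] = (4.24*exp(x) - 2.15)*exp(x)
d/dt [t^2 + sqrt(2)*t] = 2*t + sqrt(2)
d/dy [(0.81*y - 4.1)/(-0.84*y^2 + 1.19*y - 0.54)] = (0.6804*y^2 - 6.888*y + 4.4416)/(0.7056*y^4 - 1.9992*y^3 + 2.3233*y^2 - 1.2852*y + 0.2916)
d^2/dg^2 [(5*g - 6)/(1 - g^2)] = 2*(4*g^2*(6 - 5*g) + 3*(5*g - 2)*(g^2 - 1))/(g^2 - 1)^3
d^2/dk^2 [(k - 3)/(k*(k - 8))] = 2*(k^3 - 9*k^2 + 72*k - 192)/(k^3*(k^3 - 24*k^2 + 192*k - 512))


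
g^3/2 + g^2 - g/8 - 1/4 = (g/2 + 1/4)*(g - 1/2)*(g + 2)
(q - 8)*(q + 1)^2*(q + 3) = q^4 - 3*q^3 - 33*q^2 - 53*q - 24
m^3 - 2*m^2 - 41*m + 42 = (m - 7)*(m - 1)*(m + 6)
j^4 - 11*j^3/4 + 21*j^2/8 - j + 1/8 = (j - 1)^2*(j - 1/2)*(j - 1/4)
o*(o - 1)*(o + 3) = o^3 + 2*o^2 - 3*o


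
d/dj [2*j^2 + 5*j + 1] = 4*j + 5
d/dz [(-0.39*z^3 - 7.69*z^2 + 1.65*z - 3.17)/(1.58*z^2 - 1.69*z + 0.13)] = (-0.6162*z^4 + 1.3182*z^3 + 10.237*z^2 + 8.0178*z - 5.1428)/(2.4964*z^4 - 5.3404*z^3 + 3.2669*z^2 - 0.4394*z + 0.0169)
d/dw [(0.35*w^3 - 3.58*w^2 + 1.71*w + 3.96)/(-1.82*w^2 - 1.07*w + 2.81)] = (-0.637*w^4 - 0.749000000000001*w^3 + 9.8933*w^2 - 5.7052*w + 9.0423)/(3.3124*w^4 + 3.8948*w^3 - 9.0835*w^2 - 6.0134*w + 7.8961)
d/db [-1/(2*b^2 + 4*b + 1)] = 4*(b + 1)/(2*b^2 + 4*b + 1)^2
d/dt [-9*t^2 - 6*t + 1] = -18*t - 6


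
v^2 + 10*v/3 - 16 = (v - 8/3)*(v + 6)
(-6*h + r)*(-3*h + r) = 18*h^2 - 9*h*r + r^2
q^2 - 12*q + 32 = (q - 8)*(q - 4)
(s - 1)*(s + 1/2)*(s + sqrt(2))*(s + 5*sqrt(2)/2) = s^4 - s^3/2 + 7*sqrt(2)*s^3/2 - 7*sqrt(2)*s^2/4 + 9*s^2/2 - 5*s/2 - 7*sqrt(2)*s/4 - 5/2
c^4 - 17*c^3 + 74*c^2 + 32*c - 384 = (c - 8)^2*(c - 3)*(c + 2)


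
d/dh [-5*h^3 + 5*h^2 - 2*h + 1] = -15*h^2 + 10*h - 2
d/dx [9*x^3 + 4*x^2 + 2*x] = 27*x^2 + 8*x + 2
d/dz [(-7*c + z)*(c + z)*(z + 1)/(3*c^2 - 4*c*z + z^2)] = (-2*(c + z)*(2*c - z)*(7*c - z)*(z + 1) + (3*c^2 - 4*c*z + z^2)*(-(c + z)*(7*c - z) + (c + z)*(z + 1) - (7*c - z)*(z + 1)))/(3*c^2 - 4*c*z + z^2)^2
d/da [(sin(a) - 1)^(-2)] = -2*cos(a)/(sin(a) - 1)^3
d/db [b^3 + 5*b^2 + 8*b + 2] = 3*b^2 + 10*b + 8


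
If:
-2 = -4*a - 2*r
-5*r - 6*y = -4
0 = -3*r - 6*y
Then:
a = -1/2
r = 2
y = -1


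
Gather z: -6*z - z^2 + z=-z^2 - 5*z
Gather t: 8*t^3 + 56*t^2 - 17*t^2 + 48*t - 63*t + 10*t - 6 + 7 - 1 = 8*t^3 + 39*t^2 - 5*t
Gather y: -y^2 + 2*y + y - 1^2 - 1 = -y^2 + 3*y - 2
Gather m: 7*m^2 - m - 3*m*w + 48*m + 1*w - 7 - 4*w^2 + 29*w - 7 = 7*m^2 + m*(47 - 3*w) - 4*w^2 + 30*w - 14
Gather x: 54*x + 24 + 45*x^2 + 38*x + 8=45*x^2 + 92*x + 32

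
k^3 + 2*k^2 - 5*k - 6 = (k - 2)*(k + 1)*(k + 3)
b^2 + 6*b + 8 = (b + 2)*(b + 4)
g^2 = g^2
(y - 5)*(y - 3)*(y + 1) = y^3 - 7*y^2 + 7*y + 15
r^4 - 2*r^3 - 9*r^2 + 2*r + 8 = (r - 4)*(r - 1)*(r + 1)*(r + 2)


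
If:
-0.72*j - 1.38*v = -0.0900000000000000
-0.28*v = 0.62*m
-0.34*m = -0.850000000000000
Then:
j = 10.74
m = 2.50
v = -5.54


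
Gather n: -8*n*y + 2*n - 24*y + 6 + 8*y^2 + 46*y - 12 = n*(2 - 8*y) + 8*y^2 + 22*y - 6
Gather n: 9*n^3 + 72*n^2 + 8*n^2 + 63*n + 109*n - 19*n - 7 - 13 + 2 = 9*n^3 + 80*n^2 + 153*n - 18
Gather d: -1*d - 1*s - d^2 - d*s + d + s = -d^2 - d*s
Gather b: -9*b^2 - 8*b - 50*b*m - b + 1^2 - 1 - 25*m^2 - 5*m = -9*b^2 + b*(-50*m - 9) - 25*m^2 - 5*m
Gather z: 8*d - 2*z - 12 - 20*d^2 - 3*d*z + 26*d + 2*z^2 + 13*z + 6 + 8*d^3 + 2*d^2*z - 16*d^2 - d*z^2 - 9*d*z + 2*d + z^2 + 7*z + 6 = 8*d^3 - 36*d^2 + 36*d + z^2*(3 - d) + z*(2*d^2 - 12*d + 18)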